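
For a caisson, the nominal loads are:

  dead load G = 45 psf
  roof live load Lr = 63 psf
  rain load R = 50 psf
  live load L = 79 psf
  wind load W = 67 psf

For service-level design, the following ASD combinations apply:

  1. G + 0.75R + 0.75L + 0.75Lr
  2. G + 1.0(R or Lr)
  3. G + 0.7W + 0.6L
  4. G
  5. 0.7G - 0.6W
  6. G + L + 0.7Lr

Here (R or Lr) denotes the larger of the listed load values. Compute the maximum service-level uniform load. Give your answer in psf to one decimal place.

189.0 psf

(R or Lr) → Lr = 63 psf.
1. 1.0(45) + 0.75(50) + 0.75(79) + 0.75(63) = 189.0
2. 1.0(45) + 1.0(63) = 45.0 + 63.0 = 108.0
3. 1.0(45) + 0.7(67) + 0.6(79) = 45.0 + 46.9 + 47.4 = 139.3
4. 1.0(45) = 45.0
5. 0.7(45) - 0.6(67) = 31.5 - 40.2 = -8.7
6. 1.0(45) + 1.0(79) + 0.7(63) = 45.0 + 79.0 + 44.1 = 168.1
Maximum is from combination 1.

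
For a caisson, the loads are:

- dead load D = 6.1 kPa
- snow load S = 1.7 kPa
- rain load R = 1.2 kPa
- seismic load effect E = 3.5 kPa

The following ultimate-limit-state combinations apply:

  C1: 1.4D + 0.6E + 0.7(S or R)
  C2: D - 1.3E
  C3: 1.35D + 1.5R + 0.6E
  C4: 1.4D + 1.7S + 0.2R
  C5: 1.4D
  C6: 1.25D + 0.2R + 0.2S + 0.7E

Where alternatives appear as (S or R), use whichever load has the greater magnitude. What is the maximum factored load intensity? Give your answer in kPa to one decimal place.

(S or R) → S = 1.7 kPa.
C1: 1.4(6.1) + 0.6(3.5) + 0.7(1.7) = 8.5 + 2.1 + 1.2 = 11.8
C2: 1.0(6.1) - 1.3(3.5) = 1.6
C3: 1.35(6.1) + 1.5(1.2) + 0.6(3.5) = 8.2 + 1.8 + 2.1 = 12.1
C4: 1.4(6.1) + 1.7(1.7) + 0.2(1.2) = 11.7
C5: 1.4(6.1) = 8.5
C6: 1.25(6.1) + 0.2(1.2) + 0.2(1.7) + 0.7(3.5) = 10.7
Combination 3 governs: q_u = 12.1 kPa.

12.1 kPa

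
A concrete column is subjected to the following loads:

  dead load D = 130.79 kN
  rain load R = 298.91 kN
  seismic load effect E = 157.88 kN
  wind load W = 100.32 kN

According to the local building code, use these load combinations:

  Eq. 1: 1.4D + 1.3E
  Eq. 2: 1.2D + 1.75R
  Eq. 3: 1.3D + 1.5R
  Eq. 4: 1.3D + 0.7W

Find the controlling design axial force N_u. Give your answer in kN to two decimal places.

Eq. 1: 1.4(130.79) + 1.3(157.88) = 183.11 + 205.24 = 388.35
Eq. 2: 1.2(130.79) + 1.75(298.91) = 156.95 + 523.09 = 680.04
Eq. 3: 1.3(130.79) + 1.5(298.91) = 618.39
Eq. 4: 1.3(130.79) + 0.7(100.32) = 170.03 + 70.22 = 240.25
Combination 2 governs: N_u = 680.04 kN.

680.04 kN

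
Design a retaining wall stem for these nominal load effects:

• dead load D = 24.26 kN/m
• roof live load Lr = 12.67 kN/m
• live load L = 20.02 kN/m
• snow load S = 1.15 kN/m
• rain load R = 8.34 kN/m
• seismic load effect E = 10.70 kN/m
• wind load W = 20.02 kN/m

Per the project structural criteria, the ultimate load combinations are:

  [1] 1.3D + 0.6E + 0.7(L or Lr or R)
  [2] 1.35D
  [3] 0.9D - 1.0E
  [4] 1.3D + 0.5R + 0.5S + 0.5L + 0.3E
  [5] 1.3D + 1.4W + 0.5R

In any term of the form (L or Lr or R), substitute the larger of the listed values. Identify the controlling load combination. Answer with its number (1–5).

(L or Lr or R) → L = 20.02 kN/m.
[1] 1.3(24.26) + 0.6(10.70) + 0.7(20.02) = 31.54 + 6.42 + 14.01 = 51.97
[2] 1.35(24.26) = 32.75
[3] 0.9(24.26) - 1.0(10.70) = 21.83 - 10.70 = 11.13
[4] 1.3(24.26) + 0.5(8.34) + 0.5(1.15) + 0.5(20.02) + 0.3(10.70) = 49.50
[5] 1.3(24.26) + 1.4(20.02) + 0.5(8.34) = 31.54 + 28.03 + 4.17 = 63.74
The largest value is 63.74 kN/m from combination 5.

Combination 5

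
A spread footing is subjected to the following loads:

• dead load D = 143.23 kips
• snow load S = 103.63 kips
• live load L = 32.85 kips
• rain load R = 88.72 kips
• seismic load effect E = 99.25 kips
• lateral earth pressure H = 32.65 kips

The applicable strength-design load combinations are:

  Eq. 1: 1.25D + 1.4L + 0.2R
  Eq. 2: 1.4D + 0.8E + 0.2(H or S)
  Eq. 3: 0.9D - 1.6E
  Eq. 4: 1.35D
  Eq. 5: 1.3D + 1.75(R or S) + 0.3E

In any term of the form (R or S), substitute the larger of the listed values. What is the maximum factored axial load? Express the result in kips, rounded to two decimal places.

(H or S) → S = 103.63 kips; (R or S) → S = 103.63 kips.
Eq. 1: 1.25(143.23) + 1.4(32.85) + 0.2(88.72) = 242.77
Eq. 2: 1.4(143.23) + 0.8(99.25) + 0.2(103.63) = 300.65
Eq. 3: 0.9(143.23) - 1.6(99.25) = -29.89
Eq. 4: 1.35(143.23) = 193.36
Eq. 5: 1.3(143.23) + 1.75(103.63) + 0.3(99.25) = 397.33
The controlling combination is 5, giving 397.33 kips.

397.33 kips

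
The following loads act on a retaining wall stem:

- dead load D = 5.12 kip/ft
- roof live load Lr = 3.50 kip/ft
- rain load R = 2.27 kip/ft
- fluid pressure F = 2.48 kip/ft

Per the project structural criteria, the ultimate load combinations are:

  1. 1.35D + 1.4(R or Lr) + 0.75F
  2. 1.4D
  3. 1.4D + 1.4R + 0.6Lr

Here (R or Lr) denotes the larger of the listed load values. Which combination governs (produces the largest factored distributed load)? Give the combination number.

(R or Lr) → Lr = 3.50 kip/ft.
1. 1.35(5.12) + 1.4(3.50) + 0.75(2.48) = 13.67
2. 1.4(5.12) = 7.17
3. 1.4(5.12) + 1.4(2.27) + 0.6(3.50) = 12.45
The largest value is 13.67 kip/ft from combination 1.

Combination 1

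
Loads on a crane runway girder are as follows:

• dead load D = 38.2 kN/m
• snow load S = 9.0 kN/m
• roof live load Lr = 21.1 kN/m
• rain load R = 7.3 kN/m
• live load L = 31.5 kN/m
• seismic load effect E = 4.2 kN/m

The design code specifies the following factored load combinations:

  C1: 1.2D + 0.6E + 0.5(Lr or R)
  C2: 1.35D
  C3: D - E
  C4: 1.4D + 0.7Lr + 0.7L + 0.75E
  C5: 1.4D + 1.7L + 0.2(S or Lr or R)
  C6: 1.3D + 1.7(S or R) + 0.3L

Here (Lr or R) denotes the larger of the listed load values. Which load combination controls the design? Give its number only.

(Lr or R) → Lr = 21.1 kN/m; (S or Lr or R) → Lr = 21.1 kN/m; (S or R) → S = 9.0 kN/m.
C1: 1.2(38.2) + 0.6(4.2) + 0.5(21.1) = 58.9
C2: 1.35(38.2) = 51.6
C3: 1.0(38.2) - 1.0(4.2) = 34.0
C4: 1.4(38.2) + 0.7(21.1) + 0.7(31.5) + 0.75(4.2) = 93.5
C5: 1.4(38.2) + 1.7(31.5) + 0.2(21.1) = 111.3
C6: 1.3(38.2) + 1.7(9.0) + 0.3(31.5) = 74.4
The largest value is 111.3 kN/m from combination 5.

Combination 5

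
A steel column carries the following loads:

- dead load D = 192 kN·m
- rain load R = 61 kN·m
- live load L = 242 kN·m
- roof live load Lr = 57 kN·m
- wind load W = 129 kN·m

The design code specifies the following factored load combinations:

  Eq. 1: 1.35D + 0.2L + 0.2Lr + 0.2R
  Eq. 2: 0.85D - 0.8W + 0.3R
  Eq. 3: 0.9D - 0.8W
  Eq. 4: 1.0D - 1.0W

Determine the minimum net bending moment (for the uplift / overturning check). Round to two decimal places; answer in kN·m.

63.00 kN·m

Eq. 1: 1.35(192) + 0.2(242) + 0.2(57) + 0.2(61) = 331.20
Eq. 2: 0.85(192) - 0.8(129) + 0.3(61) = 78.30
Eq. 3: 0.9(192) - 0.8(129) = 69.60
Eq. 4: 1.0(192) - 1.0(129) = 63.00
Combination 4 gives the minimum: 63.00 kN·m.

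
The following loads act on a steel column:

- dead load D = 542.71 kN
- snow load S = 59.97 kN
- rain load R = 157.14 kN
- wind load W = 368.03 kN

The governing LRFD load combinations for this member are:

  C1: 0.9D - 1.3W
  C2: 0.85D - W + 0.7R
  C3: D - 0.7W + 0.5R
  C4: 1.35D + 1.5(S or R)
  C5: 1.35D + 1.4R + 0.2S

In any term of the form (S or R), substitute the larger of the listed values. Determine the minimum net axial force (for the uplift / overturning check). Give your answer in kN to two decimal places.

(S or R) → R = 157.14 kN.
C1: 0.9(542.71) - 1.3(368.03) = 10.00
C2: 0.85(542.71) - 1.0(368.03) + 0.7(157.14) = 203.27
C3: 1.0(542.71) - 0.7(368.03) + 0.5(157.14) = 363.66
C4: 1.35(542.71) + 1.5(157.14) = 968.37
C5: 1.35(542.71) + 1.4(157.14) + 0.2(59.97) = 964.65
Combination 1 gives the minimum: 10.00 kN.

10.00 kN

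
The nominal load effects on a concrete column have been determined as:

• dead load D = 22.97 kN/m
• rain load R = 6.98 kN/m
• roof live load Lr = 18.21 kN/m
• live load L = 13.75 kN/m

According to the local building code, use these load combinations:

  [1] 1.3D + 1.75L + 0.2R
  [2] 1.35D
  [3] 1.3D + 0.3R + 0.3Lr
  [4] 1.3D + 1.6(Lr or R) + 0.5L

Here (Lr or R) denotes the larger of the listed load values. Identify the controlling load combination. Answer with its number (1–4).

(Lr or R) → Lr = 18.21 kN/m.
[1] 1.3(22.97) + 1.75(13.75) + 0.2(6.98) = 29.86 + 24.06 + 1.40 = 55.32
[2] 1.35(22.97) = 31.01
[3] 1.3(22.97) + 0.3(6.98) + 0.3(18.21) = 37.42
[4] 1.3(22.97) + 1.6(18.21) + 0.5(13.75) = 65.87
The largest value is 65.87 kN/m from combination 4.

Combination 4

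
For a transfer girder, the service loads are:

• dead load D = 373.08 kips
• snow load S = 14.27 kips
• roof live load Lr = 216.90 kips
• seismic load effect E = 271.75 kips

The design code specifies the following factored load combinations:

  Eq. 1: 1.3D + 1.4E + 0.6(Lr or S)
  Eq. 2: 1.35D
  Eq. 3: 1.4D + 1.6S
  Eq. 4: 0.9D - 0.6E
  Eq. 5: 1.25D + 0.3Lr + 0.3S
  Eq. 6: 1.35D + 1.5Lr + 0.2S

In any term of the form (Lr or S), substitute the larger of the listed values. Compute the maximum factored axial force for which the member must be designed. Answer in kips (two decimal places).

(Lr or S) → Lr = 216.90 kips.
Eq. 1: 1.3(373.08) + 1.4(271.75) + 0.6(216.90) = 995.59
Eq. 2: 1.35(373.08) = 503.66
Eq. 3: 1.4(373.08) + 1.6(14.27) = 545.14
Eq. 4: 0.9(373.08) - 0.6(271.75) = 172.72
Eq. 5: 1.25(373.08) + 0.3(216.90) + 0.3(14.27) = 535.70
Eq. 6: 1.35(373.08) + 1.5(216.90) + 0.2(14.27) = 831.86
Maximum is from combination 1.

995.59 kips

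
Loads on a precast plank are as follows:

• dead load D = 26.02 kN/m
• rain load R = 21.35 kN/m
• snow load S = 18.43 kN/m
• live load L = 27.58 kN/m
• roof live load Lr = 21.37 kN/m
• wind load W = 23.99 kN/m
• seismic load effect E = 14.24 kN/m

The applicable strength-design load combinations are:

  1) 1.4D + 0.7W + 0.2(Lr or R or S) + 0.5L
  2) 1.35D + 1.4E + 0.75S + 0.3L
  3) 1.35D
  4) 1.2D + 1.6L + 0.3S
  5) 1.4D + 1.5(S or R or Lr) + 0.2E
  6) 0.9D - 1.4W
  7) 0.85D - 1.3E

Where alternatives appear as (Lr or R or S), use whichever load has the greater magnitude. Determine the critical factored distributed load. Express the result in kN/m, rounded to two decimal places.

80.88 kN/m

(Lr or R or S) → Lr = 21.37 kN/m; (S or R or Lr) → Lr = 21.37 kN/m.
1) 1.4(26.02) + 0.7(23.99) + 0.2(21.37) + 0.5(27.58) = 71.29
2) 1.35(26.02) + 1.4(14.24) + 0.75(18.43) + 0.3(27.58) = 35.13 + 19.94 + 13.82 + 8.27 = 77.16
3) 1.35(26.02) = 35.13
4) 1.2(26.02) + 1.6(27.58) + 0.3(18.43) = 31.22 + 44.13 + 5.53 = 80.88
5) 1.4(26.02) + 1.5(21.37) + 0.2(14.24) = 71.33
6) 0.9(26.02) - 1.4(23.99) = 23.42 - 33.59 = -10.17
7) 0.85(26.02) - 1.3(14.24) = 22.12 - 18.51 = 3.61
Combination 4 governs: w_u = 80.88 kN/m.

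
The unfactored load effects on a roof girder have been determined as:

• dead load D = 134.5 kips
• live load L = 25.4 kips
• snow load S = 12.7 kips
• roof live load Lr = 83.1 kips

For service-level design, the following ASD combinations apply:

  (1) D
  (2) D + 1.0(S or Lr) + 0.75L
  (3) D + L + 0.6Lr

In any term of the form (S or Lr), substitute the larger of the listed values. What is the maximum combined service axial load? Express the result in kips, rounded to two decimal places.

(S or Lr) → Lr = 83.1 kips.
(1) 1.0(134.5) = 134.50
(2) 1.0(134.5) + 1.0(83.1) + 0.75(25.4) = 134.50 + 83.10 + 19.05 = 236.65
(3) 1.0(134.5) + 1.0(25.4) + 0.6(83.1) = 134.50 + 25.40 + 49.86 = 209.76
Maximum is from combination 2.

236.65 kips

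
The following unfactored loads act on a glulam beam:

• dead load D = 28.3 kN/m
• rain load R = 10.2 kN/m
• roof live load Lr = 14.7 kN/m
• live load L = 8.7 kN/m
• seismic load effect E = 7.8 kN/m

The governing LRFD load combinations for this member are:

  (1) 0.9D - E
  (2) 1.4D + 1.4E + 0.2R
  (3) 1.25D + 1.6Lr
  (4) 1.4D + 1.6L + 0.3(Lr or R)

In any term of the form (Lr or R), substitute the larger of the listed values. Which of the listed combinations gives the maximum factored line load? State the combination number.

Combination 3

(Lr or R) → Lr = 14.7 kN/m.
(1) 0.9(28.3) - 1.0(7.8) = 17.67
(2) 1.4(28.3) + 1.4(7.8) + 0.2(10.2) = 52.58
(3) 1.25(28.3) + 1.6(14.7) = 58.90
(4) 1.4(28.3) + 1.6(8.7) + 0.3(14.7) = 57.95
The largest value is 58.90 kN/m from combination 3.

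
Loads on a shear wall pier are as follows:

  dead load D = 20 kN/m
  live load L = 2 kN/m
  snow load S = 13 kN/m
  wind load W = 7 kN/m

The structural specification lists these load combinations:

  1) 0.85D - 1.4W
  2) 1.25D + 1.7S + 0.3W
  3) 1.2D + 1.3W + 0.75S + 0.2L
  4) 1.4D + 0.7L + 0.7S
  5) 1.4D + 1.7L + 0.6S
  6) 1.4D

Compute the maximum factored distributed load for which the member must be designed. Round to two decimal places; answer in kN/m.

1) 0.85(20) - 1.4(7) = 17.00 - 9.80 = 7.20
2) 1.25(20) + 1.7(13) + 0.3(7) = 25.00 + 22.10 + 2.10 = 49.20
3) 1.2(20) + 1.3(7) + 0.75(13) + 0.2(2) = 24.00 + 9.10 + 9.75 + 0.40 = 43.25
4) 1.4(20) + 0.7(2) + 0.7(13) = 28.00 + 1.40 + 9.10 = 38.50
5) 1.4(20) + 1.7(2) + 0.6(13) = 28.00 + 3.40 + 7.80 = 39.20
6) 1.4(20) = 28.00
Combination 2 governs: w_u = 49.20 kN/m.

49.20 kN/m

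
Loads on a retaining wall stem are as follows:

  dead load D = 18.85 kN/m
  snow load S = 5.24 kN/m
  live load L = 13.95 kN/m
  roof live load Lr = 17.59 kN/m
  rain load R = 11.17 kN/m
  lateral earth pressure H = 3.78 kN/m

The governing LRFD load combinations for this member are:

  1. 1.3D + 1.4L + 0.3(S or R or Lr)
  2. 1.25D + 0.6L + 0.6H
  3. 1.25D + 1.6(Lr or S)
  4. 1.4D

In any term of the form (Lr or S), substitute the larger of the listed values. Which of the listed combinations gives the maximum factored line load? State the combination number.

(S or R or Lr) → Lr = 17.59 kN/m; (Lr or S) → Lr = 17.59 kN/m.
1. 1.3(18.85) + 1.4(13.95) + 0.3(17.59) = 49.31
2. 1.25(18.85) + 0.6(13.95) + 0.6(3.78) = 23.56 + 8.37 + 2.27 = 34.20
3. 1.25(18.85) + 1.6(17.59) = 51.71
4. 1.4(18.85) = 26.39
The largest value is 51.71 kN/m from combination 3.

Combination 3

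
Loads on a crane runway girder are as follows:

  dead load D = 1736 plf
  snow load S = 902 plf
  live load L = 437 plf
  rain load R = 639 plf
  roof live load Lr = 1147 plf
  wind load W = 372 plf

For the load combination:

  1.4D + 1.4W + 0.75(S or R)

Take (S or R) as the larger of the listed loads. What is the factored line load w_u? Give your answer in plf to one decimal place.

3627.7 plf

(S or R) → S = 902 plf.
1.4(1736) + 1.4(372) + 0.75(902) = 2430.4 + 520.8 + 676.5 = 3627.7
w_u = 3627.7 plf.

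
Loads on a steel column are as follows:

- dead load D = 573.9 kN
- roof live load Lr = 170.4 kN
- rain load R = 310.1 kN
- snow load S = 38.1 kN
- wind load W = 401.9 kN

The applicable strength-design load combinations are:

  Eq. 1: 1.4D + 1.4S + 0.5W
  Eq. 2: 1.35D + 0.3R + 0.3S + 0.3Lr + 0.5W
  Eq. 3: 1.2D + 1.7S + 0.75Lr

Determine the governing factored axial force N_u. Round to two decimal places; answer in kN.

1131.30 kN

Eq. 1: 1.4(573.9) + 1.4(38.1) + 0.5(401.9) = 1057.75
Eq. 2: 1.35(573.9) + 0.3(310.1) + 0.3(38.1) + 0.3(170.4) + 0.5(401.9) = 1131.30
Eq. 3: 1.2(573.9) + 1.7(38.1) + 0.75(170.4) = 881.25
The controlling combination is 2, giving 1131.30 kN.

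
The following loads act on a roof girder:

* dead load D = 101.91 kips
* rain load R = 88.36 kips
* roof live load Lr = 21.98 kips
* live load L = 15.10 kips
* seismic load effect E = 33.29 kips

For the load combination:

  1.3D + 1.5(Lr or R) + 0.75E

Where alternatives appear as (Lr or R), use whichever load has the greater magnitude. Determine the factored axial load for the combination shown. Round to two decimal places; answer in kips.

289.99 kips

(Lr or R) → R = 88.36 kips.
1.3(101.91) + 1.5(88.36) + 0.75(33.29) = 132.48 + 132.54 + 24.97 = 289.99
P_u = 289.99 kips.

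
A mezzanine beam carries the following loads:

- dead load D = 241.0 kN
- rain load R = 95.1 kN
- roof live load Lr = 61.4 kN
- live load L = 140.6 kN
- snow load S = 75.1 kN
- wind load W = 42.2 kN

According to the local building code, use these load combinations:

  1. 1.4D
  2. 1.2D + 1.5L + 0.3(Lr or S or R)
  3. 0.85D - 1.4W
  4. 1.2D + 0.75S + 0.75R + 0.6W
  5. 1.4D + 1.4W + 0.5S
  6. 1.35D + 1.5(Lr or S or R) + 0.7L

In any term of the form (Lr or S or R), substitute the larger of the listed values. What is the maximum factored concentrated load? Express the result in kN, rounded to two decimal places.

(Lr or S or R) → R = 95.1 kN.
1. 1.4(241.0) = 337.40
2. 1.2(241.0) + 1.5(140.6) + 0.3(95.1) = 289.20 + 210.90 + 28.53 = 528.63
3. 0.85(241.0) - 1.4(42.2) = 204.85 - 59.08 = 145.77
4. 1.2(241.0) + 0.75(75.1) + 0.75(95.1) + 0.6(42.2) = 442.17
5. 1.4(241.0) + 1.4(42.2) + 0.5(75.1) = 337.40 + 59.08 + 37.55 = 434.03
6. 1.35(241.0) + 1.5(95.1) + 0.7(140.6) = 325.35 + 142.65 + 98.42 = 566.42
Maximum is from combination 6.

566.42 kN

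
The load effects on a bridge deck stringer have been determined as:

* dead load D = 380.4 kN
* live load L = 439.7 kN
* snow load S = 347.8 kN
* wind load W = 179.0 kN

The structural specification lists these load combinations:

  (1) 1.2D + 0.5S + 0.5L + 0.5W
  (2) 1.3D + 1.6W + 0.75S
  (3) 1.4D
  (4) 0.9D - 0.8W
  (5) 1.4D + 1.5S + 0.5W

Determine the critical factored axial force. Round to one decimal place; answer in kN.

(1) 1.2(380.4) + 0.5(347.8) + 0.5(439.7) + 0.5(179.0) = 939.7
(2) 1.3(380.4) + 1.6(179.0) + 0.75(347.8) = 1041.8
(3) 1.4(380.4) = 532.6
(4) 0.9(380.4) - 0.8(179.0) = 199.2
(5) 1.4(380.4) + 1.5(347.8) + 0.5(179.0) = 1143.8
Maximum is from combination 5.

1143.8 kN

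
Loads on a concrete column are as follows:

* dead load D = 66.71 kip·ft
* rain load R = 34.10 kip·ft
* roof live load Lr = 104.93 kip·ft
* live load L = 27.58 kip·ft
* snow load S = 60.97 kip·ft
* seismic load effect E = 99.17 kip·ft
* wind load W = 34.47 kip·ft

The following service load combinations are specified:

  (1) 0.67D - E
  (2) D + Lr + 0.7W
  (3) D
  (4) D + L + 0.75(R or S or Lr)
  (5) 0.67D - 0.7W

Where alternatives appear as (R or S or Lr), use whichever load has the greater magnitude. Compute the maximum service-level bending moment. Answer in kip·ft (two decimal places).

195.77 kip·ft

(R or S or Lr) → Lr = 104.93 kip·ft.
(1) 0.67(66.71) - 1.0(99.17) = 44.70 - 99.17 = -54.47
(2) 1.0(66.71) + 1.0(104.93) + 0.7(34.47) = 66.71 + 104.93 + 24.13 = 195.77
(3) 1.0(66.71) = 66.71
(4) 1.0(66.71) + 1.0(27.58) + 0.75(104.93) = 66.71 + 27.58 + 78.70 = 172.99
(5) 0.67(66.71) - 0.7(34.47) = 44.70 - 24.13 = 20.57
Maximum is from combination 2.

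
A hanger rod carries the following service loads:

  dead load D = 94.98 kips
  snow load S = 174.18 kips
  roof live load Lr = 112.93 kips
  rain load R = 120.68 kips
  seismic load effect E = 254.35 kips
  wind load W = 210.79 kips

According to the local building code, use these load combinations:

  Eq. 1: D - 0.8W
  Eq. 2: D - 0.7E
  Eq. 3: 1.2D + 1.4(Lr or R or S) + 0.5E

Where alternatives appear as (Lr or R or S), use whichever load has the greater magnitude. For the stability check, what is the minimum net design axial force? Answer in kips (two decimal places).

(Lr or R or S) → S = 174.18 kips.
Eq. 1: 1.0(94.98) - 0.8(210.79) = 94.98 - 168.63 = -73.65
Eq. 2: 1.0(94.98) - 0.7(254.35) = 94.98 - 178.05 = -83.07
Eq. 3: 1.2(94.98) + 1.4(174.18) + 0.5(254.35) = 485.00
Combination 2 gives the minimum: -83.07 kips.

-83.07 kips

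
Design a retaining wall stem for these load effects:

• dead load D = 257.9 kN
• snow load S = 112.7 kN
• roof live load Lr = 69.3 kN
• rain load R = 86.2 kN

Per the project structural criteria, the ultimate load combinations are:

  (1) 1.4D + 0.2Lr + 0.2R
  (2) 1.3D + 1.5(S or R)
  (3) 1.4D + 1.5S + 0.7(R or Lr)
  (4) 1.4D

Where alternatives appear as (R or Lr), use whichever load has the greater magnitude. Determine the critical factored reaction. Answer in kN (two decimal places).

(S or R) → S = 112.7 kN; (R or Lr) → R = 86.2 kN.
(1) 1.4(257.9) + 0.2(69.3) + 0.2(86.2) = 361.06 + 13.86 + 17.24 = 392.16
(2) 1.3(257.9) + 1.5(112.7) = 335.27 + 169.05 = 504.32
(3) 1.4(257.9) + 1.5(112.7) + 0.7(86.2) = 361.06 + 169.05 + 60.34 = 590.45
(4) 1.4(257.9) = 361.06
The controlling combination is 3, giving 590.45 kN.

590.45 kN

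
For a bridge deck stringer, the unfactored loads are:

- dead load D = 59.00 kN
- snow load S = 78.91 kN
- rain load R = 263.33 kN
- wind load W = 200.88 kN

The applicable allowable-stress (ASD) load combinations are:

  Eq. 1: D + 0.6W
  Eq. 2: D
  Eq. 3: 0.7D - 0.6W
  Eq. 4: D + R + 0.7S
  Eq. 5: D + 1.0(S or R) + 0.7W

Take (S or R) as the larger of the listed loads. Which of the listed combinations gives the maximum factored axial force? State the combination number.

(S or R) → R = 263.33 kN.
Eq. 1: 1.0(59.00) + 0.6(200.88) = 59.00 + 120.53 = 179.53
Eq. 2: 1.0(59.00) = 59.00
Eq. 3: 0.7(59.00) - 0.6(200.88) = 41.30 - 120.53 = -79.23
Eq. 4: 1.0(59.00) + 1.0(263.33) + 0.7(78.91) = 59.00 + 263.33 + 55.24 = 377.57
Eq. 5: 1.0(59.00) + 1.0(263.33) + 0.7(200.88) = 59.00 + 263.33 + 140.62 = 462.95
The largest value is 462.95 kN from combination 5.

Combination 5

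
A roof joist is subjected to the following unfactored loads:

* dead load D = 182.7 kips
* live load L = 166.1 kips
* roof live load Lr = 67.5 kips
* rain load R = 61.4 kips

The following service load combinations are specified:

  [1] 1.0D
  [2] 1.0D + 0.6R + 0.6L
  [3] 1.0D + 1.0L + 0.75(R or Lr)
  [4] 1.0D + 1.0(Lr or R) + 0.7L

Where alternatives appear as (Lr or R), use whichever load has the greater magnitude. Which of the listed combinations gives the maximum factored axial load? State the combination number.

Combination 3

(R or Lr) → Lr = 67.5 kips; (Lr or R) → Lr = 67.5 kips.
[1] 1.0(182.7) = 182.7
[2] 1.0(182.7) + 0.6(61.4) + 0.6(166.1) = 182.7 + 36.8 + 99.7 = 319.2
[3] 1.0(182.7) + 1.0(166.1) + 0.75(67.5) = 182.7 + 166.1 + 50.6 = 399.4
[4] 1.0(182.7) + 1.0(67.5) + 0.7(166.1) = 182.7 + 67.5 + 116.3 = 366.5
The largest value is 399.4 kips from combination 3.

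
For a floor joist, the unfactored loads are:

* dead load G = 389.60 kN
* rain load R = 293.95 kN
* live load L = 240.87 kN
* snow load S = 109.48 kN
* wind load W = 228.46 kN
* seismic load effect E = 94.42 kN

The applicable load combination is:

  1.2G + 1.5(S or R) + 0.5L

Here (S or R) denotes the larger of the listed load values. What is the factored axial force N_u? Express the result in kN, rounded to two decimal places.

1028.88 kN

(S or R) → R = 293.95 kN.
1.2(389.60) + 1.5(293.95) + 0.5(240.87) = 1028.88
N_u = 1028.88 kN.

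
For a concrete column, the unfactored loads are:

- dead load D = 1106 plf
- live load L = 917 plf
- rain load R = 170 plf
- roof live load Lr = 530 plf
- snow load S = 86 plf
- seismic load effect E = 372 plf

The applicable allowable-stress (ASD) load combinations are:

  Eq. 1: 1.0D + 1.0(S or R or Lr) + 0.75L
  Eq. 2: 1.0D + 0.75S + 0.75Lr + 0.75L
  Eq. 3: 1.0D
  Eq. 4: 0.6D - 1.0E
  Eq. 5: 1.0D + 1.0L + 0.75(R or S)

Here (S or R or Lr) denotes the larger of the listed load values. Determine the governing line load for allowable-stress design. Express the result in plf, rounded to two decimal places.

2323.75 plf

(S or R or Lr) → Lr = 530 plf; (R or S) → R = 170 plf.
Eq. 1: 1.0(1106) + 1.0(530) + 0.75(917) = 1106.00 + 530.00 + 687.75 = 2323.75
Eq. 2: 1.0(1106) + 0.75(86) + 0.75(530) + 0.75(917) = 1106.00 + 64.50 + 397.50 + 687.75 = 2255.75
Eq. 3: 1.0(1106) = 1106.00
Eq. 4: 0.6(1106) - 1.0(372) = 663.60 - 372.00 = 291.60
Eq. 5: 1.0(1106) + 1.0(917) + 0.75(170) = 1106.00 + 917.00 + 127.50 = 2150.50
Combination 1 governs: w = 2323.75 plf.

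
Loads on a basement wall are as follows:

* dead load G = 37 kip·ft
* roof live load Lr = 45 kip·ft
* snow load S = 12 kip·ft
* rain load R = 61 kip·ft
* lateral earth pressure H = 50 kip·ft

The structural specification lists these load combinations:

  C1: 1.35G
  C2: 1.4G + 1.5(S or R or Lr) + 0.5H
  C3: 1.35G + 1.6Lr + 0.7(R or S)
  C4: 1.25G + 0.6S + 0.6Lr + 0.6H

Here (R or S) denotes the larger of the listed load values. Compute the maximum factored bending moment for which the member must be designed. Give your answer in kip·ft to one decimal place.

(S or R or Lr) → R = 61 kip·ft; (R or S) → R = 61 kip·ft.
C1: 1.35(37) = 50.0
C2: 1.4(37) + 1.5(61) + 0.5(50) = 168.3
C3: 1.35(37) + 1.6(45) + 0.7(61) = 164.7
C4: 1.25(37) + 0.6(12) + 0.6(45) + 0.6(50) = 110.5
Combination 2 governs: M_u = 168.3 kip·ft.

168.3 kip·ft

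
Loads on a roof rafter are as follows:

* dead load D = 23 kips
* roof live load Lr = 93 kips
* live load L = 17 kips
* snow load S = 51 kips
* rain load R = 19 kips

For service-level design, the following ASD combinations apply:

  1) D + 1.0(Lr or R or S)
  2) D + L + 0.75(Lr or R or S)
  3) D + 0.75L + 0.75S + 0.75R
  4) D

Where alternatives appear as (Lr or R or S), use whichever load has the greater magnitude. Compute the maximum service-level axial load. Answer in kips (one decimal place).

(Lr or R or S) → Lr = 93 kips.
1) 1.0(23) + 1.0(93) = 116.0
2) 1.0(23) + 1.0(17) + 0.75(93) = 109.8
3) 1.0(23) + 0.75(17) + 0.75(51) + 0.75(19) = 88.3
4) 1.0(23) = 23.0
Combination 1 governs: P = 116.0 kips.

116.0 kips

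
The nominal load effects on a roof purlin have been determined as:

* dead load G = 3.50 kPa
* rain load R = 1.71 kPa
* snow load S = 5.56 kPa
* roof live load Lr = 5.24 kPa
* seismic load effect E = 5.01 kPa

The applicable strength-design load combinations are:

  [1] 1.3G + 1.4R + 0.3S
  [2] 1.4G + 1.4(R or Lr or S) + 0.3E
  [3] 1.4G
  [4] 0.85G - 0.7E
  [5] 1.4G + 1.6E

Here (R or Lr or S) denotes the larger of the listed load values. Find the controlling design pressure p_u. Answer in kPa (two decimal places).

14.19 kPa

(R or Lr or S) → S = 5.56 kPa.
[1] 1.3(3.50) + 1.4(1.71) + 0.3(5.56) = 4.55 + 2.39 + 1.67 = 8.61
[2] 1.4(3.50) + 1.4(5.56) + 0.3(5.01) = 14.19
[3] 1.4(3.50) = 4.90
[4] 0.85(3.50) - 0.7(5.01) = 2.98 - 3.51 = -0.53
[5] 1.4(3.50) + 1.6(5.01) = 4.90 + 8.02 = 12.92
Maximum is from combination 2.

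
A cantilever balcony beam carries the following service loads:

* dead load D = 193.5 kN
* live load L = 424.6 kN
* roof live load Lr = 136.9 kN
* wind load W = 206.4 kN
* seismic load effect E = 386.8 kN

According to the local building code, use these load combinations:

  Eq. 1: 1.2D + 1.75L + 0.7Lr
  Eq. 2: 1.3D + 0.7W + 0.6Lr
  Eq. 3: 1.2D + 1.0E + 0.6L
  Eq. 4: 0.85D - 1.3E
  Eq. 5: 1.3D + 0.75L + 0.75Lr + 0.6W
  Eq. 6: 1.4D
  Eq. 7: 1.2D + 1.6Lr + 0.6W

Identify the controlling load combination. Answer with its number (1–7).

Eq. 1: 1.2(193.5) + 1.75(424.6) + 0.7(136.9) = 232.20 + 743.05 + 95.83 = 1071.08
Eq. 2: 1.3(193.5) + 0.7(206.4) + 0.6(136.9) = 251.55 + 144.48 + 82.14 = 478.17
Eq. 3: 1.2(193.5) + 1.0(386.8) + 0.6(424.6) = 232.20 + 386.80 + 254.76 = 873.76
Eq. 4: 0.85(193.5) - 1.3(386.8) = -338.37
Eq. 5: 1.3(193.5) + 0.75(424.6) + 0.75(136.9) + 0.6(206.4) = 251.55 + 318.45 + 102.68 + 123.84 = 796.52
Eq. 6: 1.4(193.5) = 270.90
Eq. 7: 1.2(193.5) + 1.6(136.9) + 0.6(206.4) = 232.20 + 219.04 + 123.84 = 575.08
The largest value is 1071.08 kN from combination 1.

Combination 1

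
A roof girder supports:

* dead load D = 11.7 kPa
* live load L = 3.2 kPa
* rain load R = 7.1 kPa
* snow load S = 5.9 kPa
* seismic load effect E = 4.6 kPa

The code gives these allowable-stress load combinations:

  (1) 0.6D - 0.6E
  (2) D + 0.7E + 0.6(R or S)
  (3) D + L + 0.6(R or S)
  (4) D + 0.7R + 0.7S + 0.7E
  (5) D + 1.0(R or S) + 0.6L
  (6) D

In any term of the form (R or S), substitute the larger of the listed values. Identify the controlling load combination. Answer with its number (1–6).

Combination 4

(R or S) → R = 7.1 kPa.
(1) 0.6(11.7) - 0.6(4.6) = 7.02 - 2.76 = 4.26
(2) 1.0(11.7) + 0.7(4.6) + 0.6(7.1) = 11.70 + 3.22 + 4.26 = 19.18
(3) 1.0(11.7) + 1.0(3.2) + 0.6(7.1) = 11.70 + 3.20 + 4.26 = 19.16
(4) 1.0(11.7) + 0.7(7.1) + 0.7(5.9) + 0.7(4.6) = 11.70 + 4.97 + 4.13 + 3.22 = 24.02
(5) 1.0(11.7) + 1.0(7.1) + 0.6(3.2) = 11.70 + 7.10 + 1.92 = 20.72
(6) 1.0(11.7) = 11.70
The largest value is 24.02 kPa from combination 4.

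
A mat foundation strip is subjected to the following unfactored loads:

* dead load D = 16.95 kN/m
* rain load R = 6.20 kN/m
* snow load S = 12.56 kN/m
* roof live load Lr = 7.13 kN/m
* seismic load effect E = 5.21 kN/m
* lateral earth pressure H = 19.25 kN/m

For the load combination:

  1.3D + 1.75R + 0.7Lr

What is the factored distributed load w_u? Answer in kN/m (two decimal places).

37.88 kN/m

1.3(16.95) + 1.75(6.20) + 0.7(7.13) = 22.04 + 10.85 + 4.99 = 37.88
w_u = 37.88 kN/m.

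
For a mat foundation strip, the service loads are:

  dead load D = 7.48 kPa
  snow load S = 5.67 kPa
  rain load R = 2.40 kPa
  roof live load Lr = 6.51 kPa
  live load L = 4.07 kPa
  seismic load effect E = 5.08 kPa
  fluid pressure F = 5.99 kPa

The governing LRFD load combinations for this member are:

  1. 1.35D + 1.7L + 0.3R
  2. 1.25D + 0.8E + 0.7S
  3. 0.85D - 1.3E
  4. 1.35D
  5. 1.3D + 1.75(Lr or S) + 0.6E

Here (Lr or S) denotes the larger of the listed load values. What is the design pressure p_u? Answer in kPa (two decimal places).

(Lr or S) → Lr = 6.51 kPa.
1. 1.35(7.48) + 1.7(4.07) + 0.3(2.40) = 17.74
2. 1.25(7.48) + 0.8(5.08) + 0.7(5.67) = 17.38
3. 0.85(7.48) - 1.3(5.08) = -0.25
4. 1.35(7.48) = 10.10
5. 1.3(7.48) + 1.75(6.51) + 0.6(5.08) = 24.16
The controlling combination is 5, giving 24.16 kPa.

24.16 kPa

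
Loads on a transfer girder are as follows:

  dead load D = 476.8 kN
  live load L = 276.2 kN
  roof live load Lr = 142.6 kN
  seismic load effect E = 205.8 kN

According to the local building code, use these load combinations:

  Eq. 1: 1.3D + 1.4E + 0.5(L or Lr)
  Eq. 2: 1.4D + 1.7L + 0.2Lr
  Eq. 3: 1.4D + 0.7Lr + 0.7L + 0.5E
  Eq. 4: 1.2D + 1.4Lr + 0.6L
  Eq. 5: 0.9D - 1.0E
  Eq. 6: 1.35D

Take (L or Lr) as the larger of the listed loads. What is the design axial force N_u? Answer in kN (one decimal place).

1165.6 kN

(L or Lr) → L = 276.2 kN.
Eq. 1: 1.3(476.8) + 1.4(205.8) + 0.5(276.2) = 1046.1
Eq. 2: 1.4(476.8) + 1.7(276.2) + 0.2(142.6) = 1165.6
Eq. 3: 1.4(476.8) + 0.7(142.6) + 0.7(276.2) + 0.5(205.8) = 1063.6
Eq. 4: 1.2(476.8) + 1.4(142.6) + 0.6(276.2) = 572.2 + 199.6 + 165.7 = 937.5
Eq. 5: 0.9(476.8) - 1.0(205.8) = 429.1 - 205.8 = 223.3
Eq. 6: 1.35(476.8) = 643.7
The controlling combination is 2, giving 1165.6 kN.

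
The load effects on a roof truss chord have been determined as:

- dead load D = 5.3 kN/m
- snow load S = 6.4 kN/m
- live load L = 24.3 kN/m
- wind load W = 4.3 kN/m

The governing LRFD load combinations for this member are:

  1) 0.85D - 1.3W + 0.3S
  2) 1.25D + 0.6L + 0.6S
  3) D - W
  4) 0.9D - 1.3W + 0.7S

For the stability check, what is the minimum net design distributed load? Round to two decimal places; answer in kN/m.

1) 0.85(5.3) - 1.3(4.3) + 0.3(6.4) = 0.84
2) 1.25(5.3) + 0.6(24.3) + 0.6(6.4) = 25.05
3) 1.0(5.3) - 1.0(4.3) = 1.00
4) 0.9(5.3) - 1.3(4.3) + 0.7(6.4) = 3.66
Combination 1 gives the minimum: 0.84 kN/m.

0.84 kN/m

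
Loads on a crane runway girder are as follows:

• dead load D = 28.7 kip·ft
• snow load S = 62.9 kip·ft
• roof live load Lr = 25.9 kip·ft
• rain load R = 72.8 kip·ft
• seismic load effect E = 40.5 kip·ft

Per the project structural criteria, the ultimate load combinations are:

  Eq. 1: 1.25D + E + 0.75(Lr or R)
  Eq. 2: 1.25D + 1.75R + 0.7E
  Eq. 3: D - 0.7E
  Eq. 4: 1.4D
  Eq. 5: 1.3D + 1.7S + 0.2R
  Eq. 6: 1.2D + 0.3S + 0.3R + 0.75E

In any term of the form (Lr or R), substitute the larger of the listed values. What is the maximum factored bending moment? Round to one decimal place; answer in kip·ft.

191.6 kip·ft

(Lr or R) → R = 72.8 kip·ft.
Eq. 1: 1.25(28.7) + 1.0(40.5) + 0.75(72.8) = 131.0
Eq. 2: 1.25(28.7) + 1.75(72.8) + 0.7(40.5) = 191.6
Eq. 3: 1.0(28.7) - 0.7(40.5) = 0.4
Eq. 4: 1.4(28.7) = 40.2
Eq. 5: 1.3(28.7) + 1.7(62.9) + 0.2(72.8) = 158.8
Eq. 6: 1.2(28.7) + 0.3(62.9) + 0.3(72.8) + 0.75(40.5) = 105.5
Combination 2 governs: M_u = 191.6 kip·ft.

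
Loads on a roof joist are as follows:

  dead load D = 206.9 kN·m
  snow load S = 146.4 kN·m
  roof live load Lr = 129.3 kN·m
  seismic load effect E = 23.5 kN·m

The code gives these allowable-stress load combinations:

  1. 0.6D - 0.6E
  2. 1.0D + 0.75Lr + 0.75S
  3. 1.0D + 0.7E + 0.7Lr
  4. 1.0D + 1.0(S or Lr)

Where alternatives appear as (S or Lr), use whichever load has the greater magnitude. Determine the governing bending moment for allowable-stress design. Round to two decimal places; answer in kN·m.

(S or Lr) → S = 146.4 kN·m.
1. 0.6(206.9) - 0.6(23.5) = 110.04
2. 1.0(206.9) + 0.75(129.3) + 0.75(146.4) = 413.68
3. 1.0(206.9) + 0.7(23.5) + 0.7(129.3) = 313.86
4. 1.0(206.9) + 1.0(146.4) = 353.30
The controlling combination is 2, giving 413.68 kN·m.

413.68 kN·m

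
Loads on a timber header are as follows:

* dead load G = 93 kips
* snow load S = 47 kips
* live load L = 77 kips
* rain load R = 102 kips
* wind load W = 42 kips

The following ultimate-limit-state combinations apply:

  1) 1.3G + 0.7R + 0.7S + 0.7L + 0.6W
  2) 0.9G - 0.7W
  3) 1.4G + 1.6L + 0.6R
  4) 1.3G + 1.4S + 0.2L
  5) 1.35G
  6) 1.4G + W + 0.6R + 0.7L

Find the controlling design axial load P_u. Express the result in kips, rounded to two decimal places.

1) 1.3(93) + 0.7(102) + 0.7(47) + 0.7(77) + 0.6(42) = 120.90 + 71.40 + 32.90 + 53.90 + 25.20 = 304.30
2) 0.9(93) - 0.7(42) = 83.70 - 29.40 = 54.30
3) 1.4(93) + 1.6(77) + 0.6(102) = 130.20 + 123.20 + 61.20 = 314.60
4) 1.3(93) + 1.4(47) + 0.2(77) = 120.90 + 65.80 + 15.40 = 202.10
5) 1.35(93) = 125.55
6) 1.4(93) + 1.0(42) + 0.6(102) + 0.7(77) = 130.20 + 42.00 + 61.20 + 53.90 = 287.30
Maximum is from combination 3.

314.60 kips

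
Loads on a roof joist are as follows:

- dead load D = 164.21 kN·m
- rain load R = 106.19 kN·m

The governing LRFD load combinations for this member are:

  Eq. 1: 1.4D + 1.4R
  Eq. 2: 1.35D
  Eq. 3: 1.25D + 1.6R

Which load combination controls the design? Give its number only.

Combination 1

Eq. 1: 1.4(164.21) + 1.4(106.19) = 229.89 + 148.67 = 378.56
Eq. 2: 1.35(164.21) = 221.68
Eq. 3: 1.25(164.21) + 1.6(106.19) = 375.17
The largest value is 378.56 kN·m from combination 1.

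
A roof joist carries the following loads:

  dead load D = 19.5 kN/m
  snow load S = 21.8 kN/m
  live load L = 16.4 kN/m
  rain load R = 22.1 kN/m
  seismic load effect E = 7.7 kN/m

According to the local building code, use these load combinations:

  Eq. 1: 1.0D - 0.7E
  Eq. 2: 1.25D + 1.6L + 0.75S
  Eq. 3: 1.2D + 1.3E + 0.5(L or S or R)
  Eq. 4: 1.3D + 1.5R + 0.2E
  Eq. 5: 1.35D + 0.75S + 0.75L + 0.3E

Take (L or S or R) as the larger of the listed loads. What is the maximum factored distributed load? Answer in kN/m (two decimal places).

66.97 kN/m

(L or S or R) → R = 22.1 kN/m.
Eq. 1: 1.0(19.5) - 0.7(7.7) = 19.50 - 5.39 = 14.11
Eq. 2: 1.25(19.5) + 1.6(16.4) + 0.75(21.8) = 24.38 + 26.24 + 16.35 = 66.97
Eq. 3: 1.2(19.5) + 1.3(7.7) + 0.5(22.1) = 23.40 + 10.01 + 11.05 = 44.46
Eq. 4: 1.3(19.5) + 1.5(22.1) + 0.2(7.7) = 25.35 + 33.15 + 1.54 = 60.04
Eq. 5: 1.35(19.5) + 0.75(21.8) + 0.75(16.4) + 0.3(7.7) = 26.33 + 16.35 + 12.30 + 2.31 = 57.29
The controlling combination is 2, giving 66.97 kN/m.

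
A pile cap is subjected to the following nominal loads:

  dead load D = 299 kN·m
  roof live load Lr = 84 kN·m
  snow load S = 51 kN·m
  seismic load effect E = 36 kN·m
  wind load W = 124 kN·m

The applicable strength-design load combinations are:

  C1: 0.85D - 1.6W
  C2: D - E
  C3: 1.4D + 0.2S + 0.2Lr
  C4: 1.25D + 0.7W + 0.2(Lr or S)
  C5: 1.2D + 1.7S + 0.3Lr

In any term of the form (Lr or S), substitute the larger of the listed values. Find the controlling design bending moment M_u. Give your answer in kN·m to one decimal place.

477.4 kN·m

(Lr or S) → Lr = 84 kN·m.
C1: 0.85(299) - 1.6(124) = 55.8
C2: 1.0(299) - 1.0(36) = 263.0
C3: 1.4(299) + 0.2(51) + 0.2(84) = 445.6
C4: 1.25(299) + 0.7(124) + 0.2(84) = 477.4
C5: 1.2(299) + 1.7(51) + 0.3(84) = 470.7
Combination 4 governs: M_u = 477.4 kN·m.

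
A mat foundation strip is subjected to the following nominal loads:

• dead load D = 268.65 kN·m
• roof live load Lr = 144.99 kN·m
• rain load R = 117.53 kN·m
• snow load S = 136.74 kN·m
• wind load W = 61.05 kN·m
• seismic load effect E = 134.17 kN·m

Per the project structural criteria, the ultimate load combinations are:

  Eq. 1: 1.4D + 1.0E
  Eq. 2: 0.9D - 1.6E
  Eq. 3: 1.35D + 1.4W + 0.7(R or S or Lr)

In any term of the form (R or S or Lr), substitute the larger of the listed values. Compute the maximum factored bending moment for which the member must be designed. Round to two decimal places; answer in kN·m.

549.64 kN·m

(R or S or Lr) → Lr = 144.99 kN·m.
Eq. 1: 1.4(268.65) + 1.0(134.17) = 376.11 + 134.17 = 510.28
Eq. 2: 0.9(268.65) - 1.6(134.17) = 27.11
Eq. 3: 1.35(268.65) + 1.4(61.05) + 0.7(144.99) = 362.68 + 85.47 + 101.49 = 549.64
Combination 3 governs: M_u = 549.64 kN·m.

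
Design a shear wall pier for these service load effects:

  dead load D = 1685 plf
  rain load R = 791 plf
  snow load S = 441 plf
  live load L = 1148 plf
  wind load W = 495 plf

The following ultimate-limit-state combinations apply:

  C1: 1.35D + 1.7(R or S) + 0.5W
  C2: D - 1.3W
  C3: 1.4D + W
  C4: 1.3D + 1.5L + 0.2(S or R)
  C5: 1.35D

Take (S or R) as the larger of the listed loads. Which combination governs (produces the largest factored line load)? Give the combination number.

(R or S) → R = 791 plf; (S or R) → R = 791 plf.
C1: 1.35(1685) + 1.7(791) + 0.5(495) = 2274.8 + 1344.7 + 247.5 = 3867.0
C2: 1.0(1685) - 1.3(495) = 1685.0 - 643.5 = 1041.5
C3: 1.4(1685) + 1.0(495) = 2359.0 + 495.0 = 2854.0
C4: 1.3(1685) + 1.5(1148) + 0.2(791) = 2190.5 + 1722.0 + 158.2 = 4070.7
C5: 1.35(1685) = 2274.8
The largest value is 4070.7 plf from combination 4.

Combination 4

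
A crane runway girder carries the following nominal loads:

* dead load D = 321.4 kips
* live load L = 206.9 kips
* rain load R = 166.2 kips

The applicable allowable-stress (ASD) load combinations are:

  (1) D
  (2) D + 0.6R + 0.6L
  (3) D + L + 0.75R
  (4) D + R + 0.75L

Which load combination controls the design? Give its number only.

(1) 1.0(321.4) = 321.4
(2) 1.0(321.4) + 0.6(166.2) + 0.6(206.9) = 545.3
(3) 1.0(321.4) + 1.0(206.9) + 0.75(166.2) = 321.4 + 206.9 + 124.7 = 653.0
(4) 1.0(321.4) + 1.0(166.2) + 0.75(206.9) = 321.4 + 166.2 + 155.2 = 642.8
The largest value is 653.0 kips from combination 3.

Combination 3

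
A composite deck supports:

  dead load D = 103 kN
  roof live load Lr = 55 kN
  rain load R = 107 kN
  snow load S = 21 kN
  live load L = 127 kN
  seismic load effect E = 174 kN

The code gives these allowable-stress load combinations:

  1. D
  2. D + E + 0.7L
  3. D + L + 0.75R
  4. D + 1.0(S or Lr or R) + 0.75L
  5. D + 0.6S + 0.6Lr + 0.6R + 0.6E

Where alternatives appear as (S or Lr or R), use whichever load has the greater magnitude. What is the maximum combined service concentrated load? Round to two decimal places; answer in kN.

(S or Lr or R) → R = 107 kN.
1. 1.0(103) = 103.00
2. 1.0(103) + 1.0(174) + 0.7(127) = 103.00 + 174.00 + 88.90 = 365.90
3. 1.0(103) + 1.0(127) + 0.75(107) = 103.00 + 127.00 + 80.25 = 310.25
4. 1.0(103) + 1.0(107) + 0.75(127) = 103.00 + 107.00 + 95.25 = 305.25
5. 1.0(103) + 0.6(21) + 0.6(55) + 0.6(107) + 0.6(174) = 103.00 + 12.60 + 33.00 + 64.20 + 104.40 = 317.20
Combination 2 governs: P = 365.90 kN.

365.90 kN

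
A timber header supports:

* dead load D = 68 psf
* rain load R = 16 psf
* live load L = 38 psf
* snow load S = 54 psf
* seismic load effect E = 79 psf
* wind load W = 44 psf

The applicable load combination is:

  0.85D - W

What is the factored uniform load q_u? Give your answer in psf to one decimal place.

0.85(68) - 1.0(44) = 13.8
q_u = 13.8 psf.

13.8 psf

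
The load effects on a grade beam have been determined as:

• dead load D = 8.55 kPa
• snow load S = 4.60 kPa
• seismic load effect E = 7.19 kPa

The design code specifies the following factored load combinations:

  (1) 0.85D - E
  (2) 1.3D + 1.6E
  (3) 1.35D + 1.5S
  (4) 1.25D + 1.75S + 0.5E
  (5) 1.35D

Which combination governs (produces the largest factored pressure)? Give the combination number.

Combination 2

(1) 0.85(8.55) - 1.0(7.19) = 7.27 - 7.19 = 0.08
(2) 1.3(8.55) + 1.6(7.19) = 11.12 + 11.50 = 22.62
(3) 1.35(8.55) + 1.5(4.60) = 11.54 + 6.90 = 18.44
(4) 1.25(8.55) + 1.75(4.60) + 0.5(7.19) = 22.33
(5) 1.35(8.55) = 11.54
The largest value is 22.62 kPa from combination 2.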